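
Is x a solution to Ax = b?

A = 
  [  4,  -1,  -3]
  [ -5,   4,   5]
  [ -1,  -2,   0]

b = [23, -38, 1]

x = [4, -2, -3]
No

Ax = [27, -43, 0] ≠ b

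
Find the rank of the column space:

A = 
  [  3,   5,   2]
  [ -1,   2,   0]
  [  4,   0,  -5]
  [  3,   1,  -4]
dim(Col(A)) = 3

Row reduce:
R2 → R2 + (1/3)·R1
R3 → R3 - (4/3)·R1
R4 → R4 - (1)·R1
R3 → R3 + (20/11)·R2
R4 → R4 + (12/11)·R2
R4 → R4 - (58/71)·R3
REF = 
  [     3,      5,      2]
  [     0,   11/3,    2/3]
  [     0,      0, -71/11]
  [     0,      0,      0]
Pivot columns: 1, 2, 3 → 3 pivots.
dim(Col(A)) = number of pivot columns = 3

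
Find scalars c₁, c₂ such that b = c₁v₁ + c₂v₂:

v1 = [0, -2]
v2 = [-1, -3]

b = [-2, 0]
c1 = -3, c2 = 2

b = -3·v1 + 2·v2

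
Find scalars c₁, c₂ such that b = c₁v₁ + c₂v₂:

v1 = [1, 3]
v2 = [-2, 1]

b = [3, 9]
c1 = 3, c2 = 0

b = 3·v1 + 0·v2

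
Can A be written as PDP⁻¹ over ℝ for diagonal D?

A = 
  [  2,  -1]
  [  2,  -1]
Yes

tr(A) = 1, det(A) = 0
Characteristic polynomial: λ² - tr(A)λ + det(A) = λ² - λ
λ² - λ = λ(λ - 1)
Eigenvalues: 1, 0
λ=0: alg. mult. = 1, geom. mult. = 2 - rank(A - (0)I) = 2 - 1 = 1
λ=1: alg. mult. = 1, geom. mult. = 2 - rank(A - (1)I) = 2 - 1 = 1
Sum of geometric multiplicities equals n, so A has n independent eigenvectors.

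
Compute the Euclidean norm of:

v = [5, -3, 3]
6.557

||v||₂ = √((5)² + (-3)² + (3)²) = √43 = 6.557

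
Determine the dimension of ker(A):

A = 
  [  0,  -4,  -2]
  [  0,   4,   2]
nullity(A) = 2

Row reduce:
R2 → R2 + (1)·R1
REF = 
  [  0,  -4,  -2]
  [  0,   0,   0]
Pivot columns: 2 → 1 pivot.
rank(A) = 1, so nullity(A) = 3 - 1 = 2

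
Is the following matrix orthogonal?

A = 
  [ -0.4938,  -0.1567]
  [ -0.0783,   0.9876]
No

AᵀA = 
  [  0.2500,   0]
  [  0,   0.9999]
≠ I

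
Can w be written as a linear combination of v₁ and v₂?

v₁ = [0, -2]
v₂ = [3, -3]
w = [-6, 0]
Yes

Form the augmented matrix and row-reduce:
[v₁|v₂|w] = 
  [  0,   3,  -6]
  [ -2,  -3,   0]
Swap R1 ↔ R2
REF = 
  [ -2,  -3,   0]
  [  0,   3,  -6]

No row of the form [0 0 | nonzero], so the system is consistent. Back-substitution gives c₁ = 3, c₂ = -2: w = (3)·v₁ + (-2)·v₂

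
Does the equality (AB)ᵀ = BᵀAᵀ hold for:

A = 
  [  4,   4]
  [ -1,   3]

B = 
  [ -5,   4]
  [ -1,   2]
Yes

(AB)ᵀ = 
  [-24,   2]
  [ 24,   2]

BᵀAᵀ = 
  [-24,   2]
  [ 24,   2]

Both sides are equal — this is the standard identity (AB)ᵀ = BᵀAᵀ, which holds for all A, B.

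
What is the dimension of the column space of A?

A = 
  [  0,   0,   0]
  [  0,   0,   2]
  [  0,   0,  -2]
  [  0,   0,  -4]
dim(Col(A)) = 1

Row reduce:
Swap R1 ↔ R2
R3 → R3 + (1)·R1
R4 → R4 + (2)·R1
REF = 
  [  0,   0,   2]
  [  0,   0,   0]
  [  0,   0,   0]
  [  0,   0,   0]
Pivot columns: 3 → 1 pivot.
dim(Col(A)) = number of pivot columns = 1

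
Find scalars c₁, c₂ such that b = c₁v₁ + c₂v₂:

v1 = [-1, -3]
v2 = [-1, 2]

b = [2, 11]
c1 = -3, c2 = 1

b = -3·v1 + 1·v2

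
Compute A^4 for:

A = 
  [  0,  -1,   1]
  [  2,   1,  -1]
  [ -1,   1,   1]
A² = A·A:
A²[1,1] = (0)(0) + (-1)(2) + (1)(-1) = -3
A²[1,2] = (0)(-1) + (-1)(1) + (1)(1) = 0
A²[1,3] = (0)(1) + (-1)(-1) + (1)(1) = 2
A²[2,1] = (2)(0) + (1)(2) + (-1)(-1) = 3
A²[2,2] = (2)(-1) + (1)(1) + (-1)(1) = -2
A²[2,3] = (2)(1) + (1)(-1) + (-1)(1) = 0
A²[3,1] = (-1)(0) + (1)(2) + (1)(-1) = 1
A²[3,2] = (-1)(-1) + (1)(1) + (1)(1) = 3
A²[3,3] = (-1)(1) + (1)(-1) + (1)(1) = -1
A² = 
  [ -3,   0,   2]
  [  3,  -2,   0]
  [  1,   3,  -1]

A^3 = A^2·A:
A^3[1,1] = (-3)(0) + (0)(2) + (2)(-1) = -2
A^3[1,2] = (-3)(-1) + (0)(1) + (2)(1) = 5
A^3[1,3] = (-3)(1) + (0)(-1) + (2)(1) = -1
A^3[2,1] = (3)(0) + (-2)(2) + (0)(-1) = -4
A^3[2,2] = (3)(-1) + (-2)(1) + (0)(1) = -5
A^3[2,3] = (3)(1) + (-2)(-1) + (0)(1) = 5
A^3[3,1] = (1)(0) + (3)(2) + (-1)(-1) = 7
A^3[3,2] = (1)(-1) + (3)(1) + (-1)(1) = 1
A^3[3,3] = (1)(1) + (3)(-1) + (-1)(1) = -3
A^3 = 
  [ -2,   5,  -1]
  [ -4,  -5,   5]
  [  7,   1,  -3]

A^4 = A^3·A:
A^4[1,1] = (-2)(0) + (5)(2) + (-1)(-1) = 11
A^4[1,2] = (-2)(-1) + (5)(1) + (-1)(1) = 6
A^4[1,3] = (-2)(1) + (5)(-1) + (-1)(1) = -8
A^4[2,1] = (-4)(0) + (-5)(2) + (5)(-1) = -15
A^4[2,2] = (-4)(-1) + (-5)(1) + (5)(1) = 4
A^4[2,3] = (-4)(1) + (-5)(-1) + (5)(1) = 6
A^4[3,1] = (7)(0) + (1)(2) + (-3)(-1) = 5
A^4[3,2] = (7)(-1) + (1)(1) + (-3)(1) = -9
A^4[3,3] = (7)(1) + (1)(-1) + (-3)(1) = 3
A^4 = 
  [ 11,   6,  -8]
  [-15,   4,   6]
  [  5,  -9,   3]

Therefore
A^4 = 
  [ 11,   6,  -8]
  [-15,   4,   6]
  [  5,  -9,   3]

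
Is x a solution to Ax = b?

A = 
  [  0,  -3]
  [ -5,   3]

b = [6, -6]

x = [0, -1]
No

Ax = [3, -3] ≠ b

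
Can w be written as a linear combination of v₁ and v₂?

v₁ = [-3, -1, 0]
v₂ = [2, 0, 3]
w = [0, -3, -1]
No

Form the augmented matrix and row-reduce:
[v₁|v₂|w] = 
  [ -3,   2,   0]
  [ -1,   0,  -3]
  [  0,   3,  -1]
R2 → R2 - (1/3)·R1
R3 → R3 + (9/2)·R2
REF = 
  [   -3,     2,     0]
  [    0,  -2/3,    -3]
  [    0,     0, -29/2]

Row 3 reads [0 0 | -29/2], i.e. 0 = -29/2, so the system is inconsistent and w ∉ span{v₁, v₂}.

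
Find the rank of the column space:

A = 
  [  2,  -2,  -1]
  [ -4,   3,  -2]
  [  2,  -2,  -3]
dim(Col(A)) = 3

Row reduce:
R2 → R2 + (2)·R1
R3 → R3 - (1)·R1
REF = 
  [  2,  -2,  -1]
  [  0,  -1,  -4]
  [  0,   0,  -2]
Pivot columns: 1, 2, 3 → 3 pivots.
dim(Col(A)) = number of pivot columns = 3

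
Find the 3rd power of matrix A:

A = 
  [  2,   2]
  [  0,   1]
A^3 = 
  [  8,  14]
  [  0,   1]

A² = A·A:
A²[1,1] = (2)(2) + (2)(0) = 4
A²[1,2] = (2)(2) + (2)(1) = 6
A²[2,1] = (0)(2) + (1)(0) = 0
A²[2,2] = (0)(2) + (1)(1) = 1
A² = 
  [  4,   6]
  [  0,   1]

A^3 = A^2·A:
A^3[1,1] = (4)(2) + (6)(0) = 8
A^3[1,2] = (4)(2) + (6)(1) = 14
A^3[2,1] = (0)(2) + (1)(0) = 0
A^3[2,2] = (0)(2) + (1)(1) = 1
A^3 = 
  [  8,  14]
  [  0,   1]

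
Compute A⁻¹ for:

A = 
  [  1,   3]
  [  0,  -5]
det(A) = (1)(-5) - (3)(0) = -5
For a 2×2 matrix, A⁻¹ = (1/det(A)) · [[d, -b], [-c, a]]
    = (-1/5) · [[-5, -3], [0, 1]]

A⁻¹ = 
  [   1,  3/5]
  [   0, -1/5]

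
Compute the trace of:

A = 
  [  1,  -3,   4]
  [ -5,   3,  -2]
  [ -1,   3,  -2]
2

tr(A) = 1 + 3 + -2 = 2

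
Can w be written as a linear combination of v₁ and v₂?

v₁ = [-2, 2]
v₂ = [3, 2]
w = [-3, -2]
Yes

Form the augmented matrix and row-reduce:
[v₁|v₂|w] = 
  [ -2,   3,  -3]
  [  2,   2,  -2]
R2 → R2 + (1)·R1
REF = 
  [ -2,   3,  -3]
  [  0,   5,  -5]

No row of the form [0 0 | nonzero], so the system is consistent. Back-substitution gives c₁ = 0, c₂ = -1: w = (0)·v₁ + (-1)·v₂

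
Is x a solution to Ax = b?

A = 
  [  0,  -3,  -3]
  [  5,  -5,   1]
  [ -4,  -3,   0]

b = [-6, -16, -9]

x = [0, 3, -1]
Yes

Ax = [-6, -16, -9] = b ✓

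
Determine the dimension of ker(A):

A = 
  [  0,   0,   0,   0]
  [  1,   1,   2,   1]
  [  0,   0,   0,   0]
nullity(A) = 3

Row reduce:
Swap R1 ↔ R2
REF = 
  [  1,   1,   2,   1]
  [  0,   0,   0,   0]
  [  0,   0,   0,   0]
Pivot columns: 1 → 1 pivot.
rank(A) = 1, so nullity(A) = 4 - 1 = 3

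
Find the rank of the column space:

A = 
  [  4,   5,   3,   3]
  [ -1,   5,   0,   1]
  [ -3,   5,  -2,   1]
Row reduce:
R2 → R2 + (1/4)·R1
R3 → R3 + (3/4)·R1
R3 → R3 - (7/5)·R2
REF = 
  [   4,    5,    3,    3]
  [   0, 25/4,  3/4,  7/4]
  [   0,    0, -4/5,  4/5]
Pivot columns: 1, 2, 3 → 3 pivots.
dim(Col(A)) = number of pivot columns = 3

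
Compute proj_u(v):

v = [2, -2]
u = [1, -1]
proj_u(v) = [2, -2]

v·u = (2)(1) + (-2)(-1) = 4
u·u = (1)² + (-1)² = 2
proj_u(v) = (v·u / u·u) × u = (4/2) × u = (2) × u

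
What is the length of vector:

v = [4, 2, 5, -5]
8.367

||v||₂ = √((4)² + (2)² + (5)² + (-5)²) = √70 = 8.367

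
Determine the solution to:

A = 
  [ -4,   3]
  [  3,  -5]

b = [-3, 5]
Row reduce the augmented matrix [A|b]:
R2 → R2 + (3/4)·R1
REF = 
  [   -4,     3,    -3]
  [    0, -11/4,  11/4]

Back-substitution:
x₂ = (11/4) / (-11/4) = -1
x₁ = (-3 - (3)(-1)) / (-4) = 0

x = [0, -1]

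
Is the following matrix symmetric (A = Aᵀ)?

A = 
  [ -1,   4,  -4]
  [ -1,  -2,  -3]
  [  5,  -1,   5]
No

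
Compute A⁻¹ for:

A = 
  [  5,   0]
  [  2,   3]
det(A) = (5)(3) - (0)(2) = 15
For a 2×2 matrix, A⁻¹ = (1/det(A)) · [[d, -b], [-c, a]]
    = (1/15) · [[3, 0], [-2, 5]]

A⁻¹ = 
  [  1/5,     0]
  [-2/15,   1/3]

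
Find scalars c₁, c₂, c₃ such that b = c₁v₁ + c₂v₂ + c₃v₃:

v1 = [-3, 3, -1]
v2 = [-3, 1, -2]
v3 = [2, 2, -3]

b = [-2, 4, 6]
c1 = 3, c2 = -3, c3 = -1

b = 3·v1 + -3·v2 + -1·v3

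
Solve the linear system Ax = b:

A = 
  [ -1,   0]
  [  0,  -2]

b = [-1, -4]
Row reduce the augmented matrix [A|b]:
(already in echelon form)
REF = 
  [ -1,   0,  -1]
  [  0,  -2,  -4]

Back-substitution:
x₂ = (-4) / (-2) = 2
x₁ = (-1 - (0)(2)) / (-1) = 1

x = [1, 2]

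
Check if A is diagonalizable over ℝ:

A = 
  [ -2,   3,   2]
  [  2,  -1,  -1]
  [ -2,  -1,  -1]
Yes

Characteristic polynomial: det(λI - A) = λ³ + 4λ² + 2λ - 4
Testing integer divisors of the constant term: p(-2) = 0, so (λ + 2) is a factor:
p(λ) = (λ + 2)(λ² + 2λ - 2)
λ² + 2λ - 2 = 0  ⇒  λ = (-2 ± √((2)² - 4·(-2)))/2 = (-2 ± √(12))/2
  = -1 + √3,  -1 - √3
Eigenvalues: -2, -1 + √3, -1 - √3  (≈ -2, 0.7321, -2.732)
The two irrational eigenvalues are distinct (simple), so each has alg. mult. = geom. mult. = 1.
λ=-2: alg. mult. = 1, geom. mult. = 3 - rank(A - (-2)I) = 3 - 2 = 1
Sum of geometric multiplicities equals n, so A has n independent eigenvectors.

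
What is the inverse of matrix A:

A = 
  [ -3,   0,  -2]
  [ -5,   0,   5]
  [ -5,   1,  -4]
det(A) = (-3)·((0)(-4) - (5)(1)) - (0)·((-5)(-4) - (5)(-5)) + (-2)·((-5)(1) - (0)(-5))
  = (-3)(-5) - (0)(45) + (-2)(-5)
  = 25
det(A) = 25 ≠ 0, so A is invertible.

Cofactors Cᵢⱼ = (-1)ⁱ⁺ʲ·Mᵢⱼ:
C = 
  [ -5, -45,  -5]
  [ -2,   2,   3]
  [  0,  25,   0]

adj(A) = Cᵀ:
adj(A) = 
  [ -5,  -2,   0]
  [-45,   2,  25]
  [ -5,   3,   0]

A⁻¹ = (1/25) · adj(A):
A⁻¹ = 
  [ -1/5, -2/25,     0]
  [ -9/5,  2/25,     1]
  [ -1/5,  3/25,     0]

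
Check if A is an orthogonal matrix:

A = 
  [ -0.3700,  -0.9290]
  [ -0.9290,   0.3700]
Yes

AᵀA = 
  [  0.9999,   0]
  [  0,   0.9999]
≈ I (equal to I up to the 4-dp rounding of the entries)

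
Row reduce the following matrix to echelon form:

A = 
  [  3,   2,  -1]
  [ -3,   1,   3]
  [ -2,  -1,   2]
Row operations:
R2 → R2 + (1)·R1
R3 → R3 + (2/3)·R1
R3 → R3 - (1/9)·R2

Resulting echelon form:
REF = 
  [   3,    2,   -1]
  [   0,    3,    2]
  [   0,    0, 10/9]

Rank = 3 (number of non-zero pivot rows).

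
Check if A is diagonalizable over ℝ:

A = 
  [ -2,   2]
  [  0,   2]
Yes

tr(A) = 0, det(A) = -4
Characteristic polynomial: λ² - tr(A)λ + det(A) = λ² - 4
λ² - 4 = (λ + 2)(λ - 2)
Eigenvalues: 2, -2
λ=-2: alg. mult. = 1, geom. mult. = 2 - rank(A - (-2)I) = 2 - 1 = 1
λ=2: alg. mult. = 1, geom. mult. = 2 - rank(A - (2)I) = 2 - 1 = 1
Sum of geometric multiplicities equals n, so A has n independent eigenvectors.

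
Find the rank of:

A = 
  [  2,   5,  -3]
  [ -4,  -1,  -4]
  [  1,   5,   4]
rank(A) = 3

Row reduce:
R2 → R2 + (2)·R1
R3 → R3 - (1/2)·R1
R3 → R3 - (5/18)·R2
REF = 
  [     2,      5,     -3]
  [     0,      9,    -10]
  [     0,      0, 149/18]
Pivot columns: 1, 2, 3 → 3 pivots.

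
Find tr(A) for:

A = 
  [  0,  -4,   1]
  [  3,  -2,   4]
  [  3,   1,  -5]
-7

tr(A) = 0 + -2 + -5 = -7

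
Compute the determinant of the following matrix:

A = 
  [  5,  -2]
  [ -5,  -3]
For a 2×2 matrix, det = ad - bc = (5)(-3) - (-2)(-5) = -25

det(A) = -25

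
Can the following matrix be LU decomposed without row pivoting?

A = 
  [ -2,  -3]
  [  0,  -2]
Yes.
A[1,1] = -2 ≠ 0, so Gaussian elimination proceeds without a row swap: multiplier ℓ₂₁ = (0)/(-2) = 0, and U[2,2] = -2 - (0)(-3) = -2.
L = 
  [  1,   0]
  [  0,   1]
U = 
  [ -2,  -3]
  [  0,  -2]
Check row 2 of LU: [(0)(-2), (0)(-3) + (-2)] = [0, -2] = row 2 of A ✓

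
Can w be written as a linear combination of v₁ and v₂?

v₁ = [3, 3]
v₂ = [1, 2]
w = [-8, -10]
Yes

Form the augmented matrix and row-reduce:
[v₁|v₂|w] = 
  [  3,   1,  -8]
  [  3,   2, -10]
R2 → R2 - (1)·R1
REF = 
  [  3,   1,  -8]
  [  0,   1,  -2]

No row of the form [0 0 | nonzero], so the system is consistent. Back-substitution gives c₁ = -2, c₂ = -2: w = (-2)·v₁ + (-2)·v₂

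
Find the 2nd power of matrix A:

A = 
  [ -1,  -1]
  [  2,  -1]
A² = A·A:
A²[1,1] = (-1)(-1) + (-1)(2) = -1
A²[1,2] = (-1)(-1) + (-1)(-1) = 2
A²[2,1] = (2)(-1) + (-1)(2) = -4
A²[2,2] = (2)(-1) + (-1)(-1) = -1
A² = 
  [ -1,   2]
  [ -4,  -1]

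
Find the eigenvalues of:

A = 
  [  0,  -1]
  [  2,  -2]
λ = -1 + i, -1 - i  (≈ -1 + 1i, -1 - 1i)

tr(A) = -2, det(A) = 2
Characteristic polynomial: λ² - tr(A)λ + det(A) = λ² + 2λ + 2
λ² + 2λ + 2 = 0  ⇒  λ = (-2 ± √((2)² - 4·(2)))/2 = (-2 ± √(-4))/2
  = -1 + i,  -1 - i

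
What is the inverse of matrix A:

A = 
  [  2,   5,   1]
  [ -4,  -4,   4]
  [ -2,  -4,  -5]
det(A) = (2)·((-4)(-5) - (4)(-4)) - (5)·((-4)(-5) - (4)(-2)) + (1)·((-4)(-4) - (-4)(-2))
  = (2)(36) - (5)(28) + (1)(8)
  = -60
det(A) = -60 ≠ 0, so A is invertible.

Cofactors Cᵢⱼ = (-1)ⁱ⁺ʲ·Mᵢⱼ:
C = 
  [ 36, -28,   8]
  [ 21,  -8,  -2]
  [ 24, -12,  12]

adj(A) = Cᵀ:
adj(A) = 
  [ 36,  21,  24]
  [-28,  -8, -12]
  [  8,  -2,  12]

A⁻¹ = (-1/60) · adj(A):
A⁻¹ = 
  [ -3/5, -7/20,  -2/5]
  [ 7/15,  2/15,   1/5]
  [-2/15,  1/30,  -1/5]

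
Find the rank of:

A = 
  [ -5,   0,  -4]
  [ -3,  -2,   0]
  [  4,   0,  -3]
Row reduce:
R2 → R2 - (3/5)·R1
R3 → R3 + (4/5)·R1
REF = 
  [   -5,     0,    -4]
  [    0,    -2,  12/5]
  [    0,     0, -31/5]
Pivot columns: 1, 2, 3 → 3 pivots.

rank(A) = 3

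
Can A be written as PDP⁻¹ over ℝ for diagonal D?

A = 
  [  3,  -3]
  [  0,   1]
Yes

tr(A) = 4, det(A) = 3
Characteristic polynomial: λ² - tr(A)λ + det(A) = λ² - 4λ + 3
λ² - 4λ + 3 = (λ - 1)(λ - 3)
Eigenvalues: 3, 1
λ=1: alg. mult. = 1, geom. mult. = 2 - rank(A - (1)I) = 2 - 1 = 1
λ=3: alg. mult. = 1, geom. mult. = 2 - rank(A - (3)I) = 2 - 1 = 1
Sum of geometric multiplicities equals n, so A has n independent eigenvectors.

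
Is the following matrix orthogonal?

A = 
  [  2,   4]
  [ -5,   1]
No

AᵀA = 
  [ 29,   3]
  [  3,  17]
≠ I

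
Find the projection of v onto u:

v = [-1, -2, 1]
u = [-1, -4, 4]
v·u = (-1)(-1) + (-2)(-4) + (1)(4) = 13
u·u = (-1)² + (-4)² + (4)² = 33
proj_u(v) = (v·u / u·u) × u = (13/33) × u

proj_u(v) = [-13/33, -52/33, 52/33]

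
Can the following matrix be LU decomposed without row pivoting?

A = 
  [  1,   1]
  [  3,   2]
Yes.
A[1,1] = 1 ≠ 0, so Gaussian elimination proceeds without a row swap: multiplier ℓ₂₁ = (3)/(1) = 3, and U[2,2] = 2 - (3)(1) = -1.
L = 
  [  1,   0]
  [  3,   1]
U = 
  [  1,   1]
  [  0,  -1]
Check row 2 of LU: [(3)(1), (3)(1) + (-1)] = [3, 2] = row 2 of A ✓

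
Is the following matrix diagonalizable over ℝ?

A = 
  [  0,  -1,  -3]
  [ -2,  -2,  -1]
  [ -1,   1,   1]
No

Characteristic polynomial: det(λI - A) = λ³ + λ² - 6λ - 9
By the rational root theorem any rational root is an integer dividing 9; none of those is a root, so p(λ) has no rational roots and hence (being an irreducible cubic) no repeated roots.
Discriminant of the cubic: Δ = -279
Δ < 0 ⇒ one real eigenvalue and a complex-conjugate pair: λ ≈ 2.613, -1.807 + 0.4236i, -1.807 - 0.4236i
Has complex eigenvalues (not diagonalizable over ℝ).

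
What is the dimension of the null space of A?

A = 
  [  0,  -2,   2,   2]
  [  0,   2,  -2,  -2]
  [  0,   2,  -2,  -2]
nullity(A) = 3

Row reduce:
R2 → R2 + (1)·R1
R3 → R3 + (1)·R1
REF = 
  [  0,  -2,   2,   2]
  [  0,   0,   0,   0]
  [  0,   0,   0,   0]
Pivot columns: 2 → 1 pivot.
rank(A) = 1, so nullity(A) = 4 - 1 = 3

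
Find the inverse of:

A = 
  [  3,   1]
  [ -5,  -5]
det(A) = (3)(-5) - (1)(-5) = -10
For a 2×2 matrix, A⁻¹ = (1/det(A)) · [[d, -b], [-c, a]]
    = (-1/10) · [[-5, -1], [5, 3]]

A⁻¹ = 
  [  1/2,  1/10]
  [ -1/2, -3/10]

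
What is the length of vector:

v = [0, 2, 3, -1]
3.742

||v||₂ = √((0)² + (2)² + (3)² + (-1)²) = √14 = 3.742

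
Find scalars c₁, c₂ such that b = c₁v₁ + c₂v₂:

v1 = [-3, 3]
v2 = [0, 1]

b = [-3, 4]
c1 = 1, c2 = 1

b = 1·v1 + 1·v2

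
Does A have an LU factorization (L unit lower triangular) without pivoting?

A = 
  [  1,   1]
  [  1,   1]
Yes.
A[1,1] = 1 ≠ 0, so Gaussian elimination proceeds without a row swap: multiplier ℓ₂₁ = (1)/(1) = 1, and U[2,2] = 1 - (1)(1) = 0.
L = 
  [  1,   0]
  [  1,   1]
U = 
  [  1,   1]
  [  0,   0]
Check row 2 of LU: [(1)(1), (1)(1) + 0] = [1, 1] = row 2 of A ✓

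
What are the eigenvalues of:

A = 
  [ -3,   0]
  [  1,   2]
tr(A) = -1, det(A) = -6
Characteristic polynomial: λ² - tr(A)λ + det(A) = λ² + λ - 6
λ² + λ - 6 = (λ + 3)(λ - 2)

λ = 2, -3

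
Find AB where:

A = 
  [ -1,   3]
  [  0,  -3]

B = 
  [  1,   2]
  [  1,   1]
AB = 
  [  2,   1]
  [ -3,  -3]

A is 2×2 and B is 2×2, so AB is 2×2. Each entry is (row of A)·(column of B):
AB[1,1] = (-1)(1) + (3)(1) = 2
AB[1,2] = (-1)(2) + (3)(1) = 1
AB[2,1] = (0)(1) + (-3)(1) = -3
AB[2,2] = (0)(2) + (-3)(1) = -3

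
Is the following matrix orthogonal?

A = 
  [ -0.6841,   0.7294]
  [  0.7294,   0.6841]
Yes

AᵀA = 
  [  1,   0]
  [  0,   1]
≈ I (equal to I up to the 4-dp rounding of the entries)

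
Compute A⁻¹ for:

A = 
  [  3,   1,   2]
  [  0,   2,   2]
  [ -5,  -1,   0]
det(A) = (3)·((2)(0) - (2)(-1)) - (1)·((0)(0) - (2)(-5)) + (2)·((0)(-1) - (2)(-5))
  = (3)(2) - (1)(10) + (2)(10)
  = 16
det(A) = 16 ≠ 0, so A is invertible.

Cofactors Cᵢⱼ = (-1)ⁱ⁺ʲ·Mᵢⱼ:
C = 
  [  2, -10,  10]
  [ -2,  10,  -2]
  [ -2,  -6,   6]

adj(A) = Cᵀ:
adj(A) = 
  [  2,  -2,  -2]
  [-10,  10,  -6]
  [ 10,  -2,   6]

A⁻¹ = (1/16) · adj(A):
A⁻¹ = 
  [ 1/8, -1/8, -1/8]
  [-5/8,  5/8, -3/8]
  [ 5/8, -1/8,  3/8]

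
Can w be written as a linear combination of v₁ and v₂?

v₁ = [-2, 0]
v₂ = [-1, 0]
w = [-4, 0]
Yes

Form the augmented matrix and row-reduce:
[v₁|v₂|w] = 
  [ -2,  -1,  -4]
  [  0,   0,   0]
(already in echelon form — no row operations needed)

No row of the form [0 0 | nonzero], so the system is consistent. Back-substitution gives c₁ = 2, c₂ = 0: w = (2)·v₁ + (0)·v₂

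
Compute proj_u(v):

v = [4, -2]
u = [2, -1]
v·u = (4)(2) + (-2)(-1) = 10
u·u = (2)² + (-1)² = 5
proj_u(v) = (v·u / u·u) × u = (10/5) × u = (2) × u

proj_u(v) = [4, -2]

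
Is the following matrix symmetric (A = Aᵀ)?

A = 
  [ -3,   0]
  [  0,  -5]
Yes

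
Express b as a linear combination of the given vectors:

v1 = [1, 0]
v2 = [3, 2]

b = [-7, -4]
c1 = -1, c2 = -2

b = -1·v1 + -2·v2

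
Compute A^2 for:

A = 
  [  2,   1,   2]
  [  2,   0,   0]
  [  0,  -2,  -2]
A² = A·A:
A²[1,1] = (2)(2) + (1)(2) + (2)(0) = 6
A²[1,2] = (2)(1) + (1)(0) + (2)(-2) = -2
A²[1,3] = (2)(2) + (1)(0) + (2)(-2) = 0
A²[2,1] = (2)(2) + (0)(2) + (0)(0) = 4
A²[2,2] = (2)(1) + (0)(0) + (0)(-2) = 2
A²[2,3] = (2)(2) + (0)(0) + (0)(-2) = 4
A²[3,1] = (0)(2) + (-2)(2) + (-2)(0) = -4
A²[3,2] = (0)(1) + (-2)(0) + (-2)(-2) = 4
A²[3,3] = (0)(2) + (-2)(0) + (-2)(-2) = 4
A² = 
  [  6,  -2,   0]
  [  4,   2,   4]
  [ -4,   4,   4]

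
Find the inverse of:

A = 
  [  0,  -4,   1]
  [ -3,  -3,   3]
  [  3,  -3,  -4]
det(A) = (0)·((-3)(-4) - (3)(-3)) - (-4)·((-3)(-4) - (3)(3)) + (1)·((-3)(-3) - (-3)(3))
  = (0)(21) - (-4)(3) + (1)(18)
  = 30
det(A) = 30 ≠ 0, so A is invertible.

Cofactors Cᵢⱼ = (-1)ⁱ⁺ʲ·Mᵢⱼ:
C = 
  [ 21,  -3,  18]
  [-19,  -3, -12]
  [ -9,  -3, -12]

adj(A) = Cᵀ:
adj(A) = 
  [ 21, -19,  -9]
  [ -3,  -3,  -3]
  [ 18, -12, -12]

A⁻¹ = (1/30) · adj(A):
A⁻¹ = 
  [  7/10, -19/30,  -3/10]
  [ -1/10,  -1/10,  -1/10]
  [   3/5,   -2/5,   -2/5]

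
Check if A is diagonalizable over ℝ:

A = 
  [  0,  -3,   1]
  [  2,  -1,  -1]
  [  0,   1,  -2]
No

Characteristic polynomial: det(λI - A) = λ³ + 3λ² + 9λ + 10
By the rational root theorem any rational root is an integer dividing 10; none of those is a root, so p(λ) has no rational roots and hence (being an irreducible cubic) no repeated roots.
Discriminant of the cubic: Δ = -1107
Δ < 0 ⇒ one real eigenvalue and a complex-conjugate pair: λ ≈ -0.7593 + 2.485i, -0.7593 - 2.485i, -1.481
Has complex eigenvalues (not diagonalizable over ℝ).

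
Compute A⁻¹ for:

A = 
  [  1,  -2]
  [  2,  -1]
det(A) = (1)(-1) - (-2)(2) = 3
For a 2×2 matrix, A⁻¹ = (1/det(A)) · [[d, -b], [-c, a]]
    = (1/3) · [[-1, 2], [-2, 1]]

A⁻¹ = 
  [-1/3,  2/3]
  [-2/3,  1/3]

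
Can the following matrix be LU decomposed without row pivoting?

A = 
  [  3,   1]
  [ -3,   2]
Yes.
A[1,1] = 3 ≠ 0, so Gaussian elimination proceeds without a row swap: multiplier ℓ₂₁ = (-3)/(3) = -1, and U[2,2] = 2 - (-1)(1) = 3.
L = 
  [  1,   0]
  [ -1,   1]
U = 
  [  3,   1]
  [  0,   3]
Check row 2 of LU: [(-1)(3), (-1)(1) + 3] = [-3, 2] = row 2 of A ✓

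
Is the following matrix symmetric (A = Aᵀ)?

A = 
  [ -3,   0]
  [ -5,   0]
No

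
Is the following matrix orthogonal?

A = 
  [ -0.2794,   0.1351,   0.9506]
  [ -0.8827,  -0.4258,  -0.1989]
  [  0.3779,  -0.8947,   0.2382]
Yes

AᵀA = 
  [  1,   0,   0]
  [  0,   1,   0]
  [  0,   0,   0.9999]
≈ I (equal to I up to the 4-dp rounding of the entries)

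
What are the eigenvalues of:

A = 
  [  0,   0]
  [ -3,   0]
λ = 0, 0

tr(A) = 0, det(A) = 0
Characteristic polynomial: λ² - tr(A)λ + det(A) = λ²
λ² = λ²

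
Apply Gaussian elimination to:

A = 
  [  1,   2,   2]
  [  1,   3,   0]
Row operations:
R2 → R2 - (1)·R1

Resulting echelon form:
REF = 
  [  1,   2,   2]
  [  0,   1,  -2]

Rank = 2 (number of non-zero pivot rows).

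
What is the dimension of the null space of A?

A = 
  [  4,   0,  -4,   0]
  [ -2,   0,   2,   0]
nullity(A) = 3

Row reduce:
R2 → R2 + (1/2)·R1
REF = 
  [  4,   0,  -4,   0]
  [  0,   0,   0,   0]
Pivot columns: 1 → 1 pivot.
rank(A) = 1, so nullity(A) = 4 - 1 = 3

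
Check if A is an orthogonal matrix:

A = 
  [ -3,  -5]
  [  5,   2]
No

AᵀA = 
  [ 34,  25]
  [ 25,  29]
≠ I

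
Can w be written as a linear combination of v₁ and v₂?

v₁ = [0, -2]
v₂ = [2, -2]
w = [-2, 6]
Yes

Form the augmented matrix and row-reduce:
[v₁|v₂|w] = 
  [  0,   2,  -2]
  [ -2,  -2,   6]
Swap R1 ↔ R2
REF = 
  [ -2,  -2,   6]
  [  0,   2,  -2]

No row of the form [0 0 | nonzero], so the system is consistent. Back-substitution gives c₁ = -2, c₂ = -1: w = (-2)·v₁ + (-1)·v₂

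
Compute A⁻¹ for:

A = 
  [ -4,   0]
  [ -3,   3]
det(A) = (-4)(3) - (0)(-3) = -12
For a 2×2 matrix, A⁻¹ = (1/det(A)) · [[d, -b], [-c, a]]
    = (-1/12) · [[3, 0], [3, -4]]

A⁻¹ = 
  [-1/4,    0]
  [-1/4,  1/3]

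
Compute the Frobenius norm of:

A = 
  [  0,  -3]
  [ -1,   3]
||A||_F = 4.359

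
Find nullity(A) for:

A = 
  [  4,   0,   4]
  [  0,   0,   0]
nullity(A) = 2

Row reduce:
(no row operations needed)
REF = 
  [  4,   0,   4]
  [  0,   0,   0]
Pivot columns: 1 → 1 pivot.
rank(A) = 1, so nullity(A) = 3 - 1 = 2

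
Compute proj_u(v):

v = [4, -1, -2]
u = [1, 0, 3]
proj_u(v) = [-1/5, 0, -3/5]

v·u = (4)(1) + (-1)(0) + (-2)(3) = -2
u·u = (1)² + (0)² + (3)² = 10
proj_u(v) = (v·u / u·u) × u = (-2/10) × u = (-1/5) × u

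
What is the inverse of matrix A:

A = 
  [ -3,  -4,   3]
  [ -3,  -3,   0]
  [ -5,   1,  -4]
det(A) = (-3)·((-3)(-4) - (0)(1)) - (-4)·((-3)(-4) - (0)(-5)) + (3)·((-3)(1) - (-3)(-5))
  = (-3)(12) - (-4)(12) + (3)(-18)
  = -42
det(A) = -42 ≠ 0, so A is invertible.

Cofactors Cᵢⱼ = (-1)ⁱ⁺ʲ·Mᵢⱼ:
C = 
  [ 12, -12, -18]
  [-13,  27,  23]
  [  9,  -9,  -3]

adj(A) = Cᵀ:
adj(A) = 
  [ 12, -13,   9]
  [-12,  27,  -9]
  [-18,  23,  -3]

A⁻¹ = (-1/42) · adj(A):
A⁻¹ = 
  [  -2/7,  13/42,  -3/14]
  [   2/7,  -9/14,   3/14]
  [   3/7, -23/42,   1/14]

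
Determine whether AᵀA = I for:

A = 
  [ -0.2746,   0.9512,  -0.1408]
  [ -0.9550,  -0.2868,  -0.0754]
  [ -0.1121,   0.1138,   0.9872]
Yes

AᵀA = 
  [  1,  -0.0001,   0]
  [ -0.0001,   1,   0]
  [  0,   0,   1.0001]
≈ I (equal to I up to the 4-dp rounding of the entries)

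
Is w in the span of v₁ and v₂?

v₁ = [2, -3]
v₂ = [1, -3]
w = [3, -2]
Yes

Form the augmented matrix and row-reduce:
[v₁|v₂|w] = 
  [  2,   1,   3]
  [ -3,  -3,  -2]
R2 → R2 + (3/2)·R1
REF = 
  [   2,    1,    3]
  [   0, -3/2,  5/2]

No row of the form [0 0 | nonzero], so the system is consistent. Back-substitution gives c₁ = 7/3, c₂ = -5/3: w = (7/3)·v₁ + (-5/3)·v₂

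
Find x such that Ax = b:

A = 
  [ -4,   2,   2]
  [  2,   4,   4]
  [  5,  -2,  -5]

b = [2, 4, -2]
x = [0, 1, 0]

Row reduce the augmented matrix [A|b]:
R2 → R2 + (1/2)·R1
R3 → R3 + (5/4)·R1
R3 → R3 - (1/10)·R2
REF = 
  [ -4,   2,   2,   2]
  [  0,   5,   5,   5]
  [  0,   0,  -3,   0]

Back-substitution:
x₃ = 0 / (-3) = 0
x₂ = (5 - (5)(0)) / 5 = 1
x₁ = (2 - (2)(1) - (2)(0)) / (-4) = 0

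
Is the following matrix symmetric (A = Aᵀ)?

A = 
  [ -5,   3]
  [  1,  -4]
No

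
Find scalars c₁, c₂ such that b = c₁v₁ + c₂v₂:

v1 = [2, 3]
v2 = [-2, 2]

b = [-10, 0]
c1 = -2, c2 = 3

b = -2·v1 + 3·v2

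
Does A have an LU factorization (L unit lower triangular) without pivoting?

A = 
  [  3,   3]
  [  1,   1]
Yes.
A[1,1] = 3 ≠ 0, so Gaussian elimination proceeds without a row swap: multiplier ℓ₂₁ = (1)/(3) = 1/3, and U[2,2] = 1 - (1/3)(3) = 0.
L = 
  [  1,   0]
  [1/3,   1]
U = 
  [  3,   3]
  [  0,   0]
Check row 2 of LU: [(1/3)(3), (1/3)(3) + 0] = [1, 1] = row 2 of A ✓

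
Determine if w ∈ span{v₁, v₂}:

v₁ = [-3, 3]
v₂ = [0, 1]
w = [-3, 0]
Yes

Form the augmented matrix and row-reduce:
[v₁|v₂|w] = 
  [ -3,   0,  -3]
  [  3,   1,   0]
R2 → R2 + (1)·R1
REF = 
  [ -3,   0,  -3]
  [  0,   1,  -3]

No row of the form [0 0 | nonzero], so the system is consistent. Back-substitution gives c₁ = 1, c₂ = -3: w = (1)·v₁ + (-3)·v₂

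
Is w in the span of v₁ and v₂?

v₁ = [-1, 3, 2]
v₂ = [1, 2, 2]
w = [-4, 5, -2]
No

Form the augmented matrix and row-reduce:
[v₁|v₂|w] = 
  [ -1,   1,  -4]
  [  3,   2,   5]
  [  2,   2,  -2]
R2 → R2 + (3)·R1
R3 → R3 + (2)·R1
R3 → R3 - (4/5)·R2
REF = 
  [   -1,     1,    -4]
  [    0,     5,    -7]
  [    0,     0, -22/5]

Row 3 reads [0 0 | -22/5], i.e. 0 = -22/5, so the system is inconsistent and w ∉ span{v₁, v₂}.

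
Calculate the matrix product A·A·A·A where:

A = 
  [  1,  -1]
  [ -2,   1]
A² = A·A:
A²[1,1] = (1)(1) + (-1)(-2) = 3
A²[1,2] = (1)(-1) + (-1)(1) = -2
A²[2,1] = (-2)(1) + (1)(-2) = -4
A²[2,2] = (-2)(-1) + (1)(1) = 3
A² = 
  [  3,  -2]
  [ -4,   3]

A^3 = A^2·A:
A^3[1,1] = (3)(1) + (-2)(-2) = 7
A^3[1,2] = (3)(-1) + (-2)(1) = -5
A^3[2,1] = (-4)(1) + (3)(-2) = -10
A^3[2,2] = (-4)(-1) + (3)(1) = 7
A^3 = 
  [  7,  -5]
  [-10,   7]

A^4 = A^3·A:
A^4[1,1] = (7)(1) + (-5)(-2) = 17
A^4[1,2] = (7)(-1) + (-5)(1) = -12
A^4[2,1] = (-10)(1) + (7)(-2) = -24
A^4[2,2] = (-10)(-1) + (7)(1) = 17
A^4 = 
  [ 17, -12]
  [-24,  17]

Therefore
A^4 = 
  [ 17, -12]
  [-24,  17]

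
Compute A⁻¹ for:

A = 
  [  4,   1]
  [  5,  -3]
det(A) = (4)(-3) - (1)(5) = -17
For a 2×2 matrix, A⁻¹ = (1/det(A)) · [[d, -b], [-c, a]]
    = (-1/17) · [[-3, -1], [-5, 4]]

A⁻¹ = 
  [ 3/17,  1/17]
  [ 5/17, -4/17]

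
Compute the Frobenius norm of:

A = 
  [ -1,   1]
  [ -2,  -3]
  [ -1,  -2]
||A||_F = 4.472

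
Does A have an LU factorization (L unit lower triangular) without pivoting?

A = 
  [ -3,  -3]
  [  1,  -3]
Yes.
A[1,1] = -3 ≠ 0, so Gaussian elimination proceeds without a row swap: multiplier ℓ₂₁ = (1)/(-3) = -1/3, and U[2,2] = -3 - (-1/3)(-3) = -4.
L = 
  [   1,    0]
  [-1/3,    1]
U = 
  [ -3,  -3]
  [  0,  -4]
Check row 2 of LU: [(-1/3)(-3), (-1/3)(-3) + (-4)] = [1, -3] = row 2 of A ✓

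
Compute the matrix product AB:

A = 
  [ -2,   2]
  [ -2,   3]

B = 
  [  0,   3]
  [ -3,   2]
A is 2×2 and B is 2×2, so AB is 2×2. Each entry is (row of A)·(column of B):
AB[1,1] = (-2)(0) + (2)(-3) = -6
AB[1,2] = (-2)(3) + (2)(2) = -2
AB[2,1] = (-2)(0) + (3)(-3) = -9
AB[2,2] = (-2)(3) + (3)(2) = 0

AB = 
  [ -6,  -2]
  [ -9,   0]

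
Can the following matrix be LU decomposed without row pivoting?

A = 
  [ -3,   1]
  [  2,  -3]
Yes.
A[1,1] = -3 ≠ 0, so Gaussian elimination proceeds without a row swap: multiplier ℓ₂₁ = (2)/(-3) = -2/3, and U[2,2] = -3 - (-2/3)(1) = -7/3.
L = 
  [   1,    0]
  [-2/3,    1]
U = 
  [  -3,    1]
  [   0, -7/3]
Check row 2 of LU: [(-2/3)(-3), (-2/3)(1) + (-7/3)] = [2, -3] = row 2 of A ✓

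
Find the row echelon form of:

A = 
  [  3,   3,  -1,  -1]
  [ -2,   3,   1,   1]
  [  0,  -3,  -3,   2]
Row operations:
R2 → R2 + (2/3)·R1
R3 → R3 + (3/5)·R2

Resulting echelon form:
REF = 
  [    3,     3,    -1,    -1]
  [    0,     5,   1/3,   1/3]
  [    0,     0, -14/5,  11/5]

Rank = 3 (number of non-zero pivot rows).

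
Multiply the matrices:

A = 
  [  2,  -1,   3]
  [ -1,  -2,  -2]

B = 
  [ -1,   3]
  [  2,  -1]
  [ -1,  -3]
A is 2×3 and B is 3×2, so AB is 2×2. Each entry is (row of A)·(column of B):
AB[1,1] = (2)(-1) + (-1)(2) + (3)(-1) = -7
AB[1,2] = (2)(3) + (-1)(-1) + (3)(-3) = -2
AB[2,1] = (-1)(-1) + (-2)(2) + (-2)(-1) = -1
AB[2,2] = (-1)(3) + (-2)(-1) + (-2)(-3) = 5

AB = 
  [ -7,  -2]
  [ -1,   5]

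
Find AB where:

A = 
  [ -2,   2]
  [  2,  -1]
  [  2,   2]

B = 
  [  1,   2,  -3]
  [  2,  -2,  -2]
A is 3×2 and B is 2×3, so AB is 3×3. Each entry is (row of A)·(column of B):
AB[1,1] = (-2)(1) + (2)(2) = 2
AB[1,2] = (-2)(2) + (2)(-2) = -8
AB[1,3] = (-2)(-3) + (2)(-2) = 2
AB[2,1] = (2)(1) + (-1)(2) = 0
AB[2,2] = (2)(2) + (-1)(-2) = 6
AB[2,3] = (2)(-3) + (-1)(-2) = -4
AB[3,1] = (2)(1) + (2)(2) = 6
AB[3,2] = (2)(2) + (2)(-2) = 0
AB[3,3] = (2)(-3) + (2)(-2) = -10

AB = 
  [  2,  -8,   2]
  [  0,   6,  -4]
  [  6,   0, -10]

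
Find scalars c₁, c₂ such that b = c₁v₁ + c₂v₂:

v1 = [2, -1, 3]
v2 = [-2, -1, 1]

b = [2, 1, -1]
c1 = 0, c2 = -1

b = 0·v1 + -1·v2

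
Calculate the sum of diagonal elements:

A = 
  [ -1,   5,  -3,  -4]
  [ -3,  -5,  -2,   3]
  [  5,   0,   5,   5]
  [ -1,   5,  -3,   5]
4

tr(A) = -1 + -5 + 5 + 5 = 4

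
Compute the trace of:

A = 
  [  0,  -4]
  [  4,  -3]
-3

tr(A) = 0 + -3 = -3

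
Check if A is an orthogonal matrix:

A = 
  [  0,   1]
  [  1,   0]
Yes

AᵀA = 
  [  1,   0]
  [  0,   1]
= I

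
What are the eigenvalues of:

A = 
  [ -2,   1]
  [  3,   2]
tr(A) = 0, det(A) = -7
Characteristic polynomial: λ² - tr(A)λ + det(A) = λ² - 7
λ² - 7 = 0  ⇒  λ = (0 ± √((0)² - 4·(-7)))/2 = (0 ± √(28))/2
  = √7,  -√7

λ = √7, -√7  (≈ 2.646, -2.646)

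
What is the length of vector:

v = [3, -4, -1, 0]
5.099

||v||₂ = √((3)² + (-4)² + (-1)² + (0)²) = √26 = 5.099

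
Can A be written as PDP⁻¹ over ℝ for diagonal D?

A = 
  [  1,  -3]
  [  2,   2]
No

tr(A) = 3, det(A) = 8
Characteristic polynomial: λ² - tr(A)λ + det(A) = λ² - 3λ + 8
λ² - 3λ + 8 = 0  ⇒  λ = (3 ± √((-3)² - 4·(8)))/2 = (3 ± √(-23))/2
  = (3 + i√23)/2,  (3 - i√23)/2
Eigenvalues: (3 + i√23)/2, (3 - i√23)/2  (≈ 1.5 + 2.398i, 1.5 - 2.398i)
Has complex eigenvalues (not diagonalizable over ℝ).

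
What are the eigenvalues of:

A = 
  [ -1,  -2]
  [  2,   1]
tr(A) = 0, det(A) = 3
Characteristic polynomial: λ² - tr(A)λ + det(A) = λ² + 3
λ² + 3 = 0  ⇒  λ = (0 ± √((0)² - 4·(3)))/2 = (0 ± √(-12))/2
  = i√3,  -i√3

λ = i√3, -i√3  (≈ 0 + 1.732i, 0 - 1.732i)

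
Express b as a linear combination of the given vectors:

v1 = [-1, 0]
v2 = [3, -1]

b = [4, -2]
c1 = 2, c2 = 2

b = 2·v1 + 2·v2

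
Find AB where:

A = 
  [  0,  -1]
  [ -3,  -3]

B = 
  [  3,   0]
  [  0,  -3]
AB = 
  [  0,   3]
  [ -9,   9]

A is 2×2 and B is 2×2, so AB is 2×2. Each entry is (row of A)·(column of B):
AB[1,1] = (0)(3) + (-1)(0) = 0
AB[1,2] = (0)(0) + (-1)(-3) = 3
AB[2,1] = (-3)(3) + (-3)(0) = -9
AB[2,2] = (-3)(0) + (-3)(-3) = 9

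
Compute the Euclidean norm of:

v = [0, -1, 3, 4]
5.099

||v||₂ = √((0)² + (-1)² + (3)² + (4)²) = √26 = 5.099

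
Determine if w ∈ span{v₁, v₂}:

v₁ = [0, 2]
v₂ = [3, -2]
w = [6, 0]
Yes

Form the augmented matrix and row-reduce:
[v₁|v₂|w] = 
  [  0,   3,   6]
  [  2,  -2,   0]
Swap R1 ↔ R2
REF = 
  [  2,  -2,   0]
  [  0,   3,   6]

No row of the form [0 0 | nonzero], so the system is consistent. Back-substitution gives c₁ = 2, c₂ = 2: w = (2)·v₁ + (2)·v₂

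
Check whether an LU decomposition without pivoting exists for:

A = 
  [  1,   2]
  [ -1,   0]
Yes.
A[1,1] = 1 ≠ 0, so Gaussian elimination proceeds without a row swap: multiplier ℓ₂₁ = (-1)/(1) = -1, and U[2,2] = 0 - (-1)(2) = 2.
L = 
  [  1,   0]
  [ -1,   1]
U = 
  [  1,   2]
  [  0,   2]
Check row 2 of LU: [(-1)(1), (-1)(2) + 2] = [-1, 0] = row 2 of A ✓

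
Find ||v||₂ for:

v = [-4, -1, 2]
4.583

||v||₂ = √((-4)² + (-1)² + (2)²) = √21 = 4.583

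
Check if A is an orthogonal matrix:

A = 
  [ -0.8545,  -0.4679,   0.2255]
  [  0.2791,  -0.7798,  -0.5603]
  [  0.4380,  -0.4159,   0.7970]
Yes

AᵀA = 
  [  0.9999,   0,   0]
  [  0,   1,  -0.0001]
  [  0,  -0.0001,   1]
≈ I (equal to I up to the 4-dp rounding of the entries)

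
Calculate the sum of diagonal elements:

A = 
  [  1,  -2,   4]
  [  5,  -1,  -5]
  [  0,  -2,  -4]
-4

tr(A) = 1 + -1 + -4 = -4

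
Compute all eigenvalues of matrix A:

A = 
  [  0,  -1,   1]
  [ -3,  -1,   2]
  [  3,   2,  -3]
λ = 0, -2 + √11, -2 - √11  (≈ 0, 1.317, -5.317)

Characteristic polynomial: det(λI - A) = λ³ + 4λ² - 7λ
The constant term is 0, so λ = 0 is a root: p(λ) = λ(λ² + 4λ - 7)
λ² + 4λ - 7 = 0  ⇒  λ = (-4 ± √((4)² - 4·(-7)))/2 = (-4 ± √(44))/2
  = -2 + √11,  -2 - √11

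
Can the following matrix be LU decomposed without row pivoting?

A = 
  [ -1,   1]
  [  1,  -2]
Yes.
A[1,1] = -1 ≠ 0, so Gaussian elimination proceeds without a row swap: multiplier ℓ₂₁ = (1)/(-1) = -1, and U[2,2] = -2 - (-1)(1) = -1.
L = 
  [  1,   0]
  [ -1,   1]
U = 
  [ -1,   1]
  [  0,  -1]
Check row 2 of LU: [(-1)(-1), (-1)(1) + (-1)] = [1, -2] = row 2 of A ✓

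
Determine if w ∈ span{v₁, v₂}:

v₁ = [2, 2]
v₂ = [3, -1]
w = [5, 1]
Yes

Form the augmented matrix and row-reduce:
[v₁|v₂|w] = 
  [  2,   3,   5]
  [  2,  -1,   1]
R2 → R2 - (1)·R1
REF = 
  [  2,   3,   5]
  [  0,  -4,  -4]

No row of the form [0 0 | nonzero], so the system is consistent. Back-substitution gives c₁ = 1, c₂ = 1: w = (1)·v₁ + (1)·v₂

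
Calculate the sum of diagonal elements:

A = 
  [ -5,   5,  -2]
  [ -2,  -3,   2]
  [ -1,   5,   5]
-3

tr(A) = -5 + -3 + 5 = -3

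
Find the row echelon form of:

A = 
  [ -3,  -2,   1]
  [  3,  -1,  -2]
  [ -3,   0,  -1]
Row operations:
R2 → R2 + (1)·R1
R3 → R3 - (1)·R1
R3 → R3 + (2/3)·R2

Resulting echelon form:
REF = 
  [  -3,   -2,    1]
  [   0,   -3,   -1]
  [   0,    0, -8/3]

Rank = 3 (number of non-zero pivot rows).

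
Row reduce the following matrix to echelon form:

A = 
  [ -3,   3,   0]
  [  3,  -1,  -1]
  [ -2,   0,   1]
Row operations:
R2 → R2 + (1)·R1
R3 → R3 - (2/3)·R1
R3 → R3 + (1)·R2

Resulting echelon form:
REF = 
  [ -3,   3,   0]
  [  0,   2,  -1]
  [  0,   0,   0]

Rank = 2 (number of non-zero pivot rows).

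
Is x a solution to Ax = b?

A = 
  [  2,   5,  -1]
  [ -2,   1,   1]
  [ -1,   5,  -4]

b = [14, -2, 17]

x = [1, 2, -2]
Yes

Ax = [14, -2, 17] = b ✓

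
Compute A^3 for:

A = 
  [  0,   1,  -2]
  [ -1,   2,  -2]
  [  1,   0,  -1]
A^3 = 
  [ -2,   1,   2]
  [ -3,   2,   2]
  [ -2,   1,   1]

A² = A·A:
A²[1,1] = (0)(0) + (1)(-1) + (-2)(1) = -3
A²[1,2] = (0)(1) + (1)(2) + (-2)(0) = 2
A²[1,3] = (0)(-2) + (1)(-2) + (-2)(-1) = 0
A²[2,1] = (-1)(0) + (2)(-1) + (-2)(1) = -4
A²[2,2] = (-1)(1) + (2)(2) + (-2)(0) = 3
A²[2,3] = (-1)(-2) + (2)(-2) + (-2)(-1) = 0
A²[3,1] = (1)(0) + (0)(-1) + (-1)(1) = -1
A²[3,2] = (1)(1) + (0)(2) + (-1)(0) = 1
A²[3,3] = (1)(-2) + (0)(-2) + (-1)(-1) = -1
A² = 
  [ -3,   2,   0]
  [ -4,   3,   0]
  [ -1,   1,  -1]

A^3 = A^2·A:
A^3[1,1] = (-3)(0) + (2)(-1) + (0)(1) = -2
A^3[1,2] = (-3)(1) + (2)(2) + (0)(0) = 1
A^3[1,3] = (-3)(-2) + (2)(-2) + (0)(-1) = 2
A^3[2,1] = (-4)(0) + (3)(-1) + (0)(1) = -3
A^3[2,2] = (-4)(1) + (3)(2) + (0)(0) = 2
A^3[2,3] = (-4)(-2) + (3)(-2) + (0)(-1) = 2
A^3[3,1] = (-1)(0) + (1)(-1) + (-1)(1) = -2
A^3[3,2] = (-1)(1) + (1)(2) + (-1)(0) = 1
A^3[3,3] = (-1)(-2) + (1)(-2) + (-1)(-1) = 1
A^3 = 
  [ -2,   1,   2]
  [ -3,   2,   2]
  [ -2,   1,   1]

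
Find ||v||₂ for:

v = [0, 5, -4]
6.403

||v||₂ = √((0)² + (5)² + (-4)²) = √41 = 6.403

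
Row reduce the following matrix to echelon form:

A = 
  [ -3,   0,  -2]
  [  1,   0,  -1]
Row operations:
R2 → R2 + (1/3)·R1

Resulting echelon form:
REF = 
  [  -3,    0,   -2]
  [   0,    0, -5/3]

Rank = 2 (number of non-zero pivot rows).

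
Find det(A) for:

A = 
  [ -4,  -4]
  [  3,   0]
For a 2×2 matrix, det = ad - bc = (-4)(0) - (-4)(3) = 12

det(A) = 12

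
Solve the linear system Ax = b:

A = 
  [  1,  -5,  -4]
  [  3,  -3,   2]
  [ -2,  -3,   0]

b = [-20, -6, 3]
Row reduce the augmented matrix [A|b]:
R2 → R2 - (3)·R1
R3 → R3 + (2)·R1
R3 → R3 + (13/12)·R2
REF = 
  [   1,   -5,   -4,  -20]
  [   0,   12,   14,   54]
  [   0,    0, 43/6, 43/2]

Back-substitution:
x₃ = (43/2) / (43/6) = 3
x₂ = (54 - (14)(3)) / 12 = 1
x₁ = (-20 - (-5)(1) - (-4)(3)) / 1 = -3

x = [-3, 1, 3]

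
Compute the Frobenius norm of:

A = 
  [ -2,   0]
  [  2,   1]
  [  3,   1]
||A||_F = 4.359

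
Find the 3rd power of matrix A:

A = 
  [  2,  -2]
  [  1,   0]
A^3 = 
  [  0,  -4]
  [  2,  -4]

A² = A·A:
A²[1,1] = (2)(2) + (-2)(1) = 2
A²[1,2] = (2)(-2) + (-2)(0) = -4
A²[2,1] = (1)(2) + (0)(1) = 2
A²[2,2] = (1)(-2) + (0)(0) = -2
A² = 
  [  2,  -4]
  [  2,  -2]

A^3 = A^2·A:
A^3[1,1] = (2)(2) + (-4)(1) = 0
A^3[1,2] = (2)(-2) + (-4)(0) = -4
A^3[2,1] = (2)(2) + (-2)(1) = 2
A^3[2,2] = (2)(-2) + (-2)(0) = -4
A^3 = 
  [  0,  -4]
  [  2,  -4]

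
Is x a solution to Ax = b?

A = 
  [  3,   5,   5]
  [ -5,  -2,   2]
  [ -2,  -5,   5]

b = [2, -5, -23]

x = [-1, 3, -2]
Yes

Ax = [2, -5, -23] = b ✓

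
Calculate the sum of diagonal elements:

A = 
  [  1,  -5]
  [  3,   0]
1

tr(A) = 1 + 0 = 1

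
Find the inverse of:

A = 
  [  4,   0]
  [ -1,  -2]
det(A) = (4)(-2) - (0)(-1) = -8
For a 2×2 matrix, A⁻¹ = (1/det(A)) · [[d, -b], [-c, a]]
    = (-1/8) · [[-2, 0], [1, 4]]

A⁻¹ = 
  [ 1/4,    0]
  [-1/8, -1/2]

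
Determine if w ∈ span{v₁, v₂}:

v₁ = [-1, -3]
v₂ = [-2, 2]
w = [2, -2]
Yes

Form the augmented matrix and row-reduce:
[v₁|v₂|w] = 
  [ -1,  -2,   2]
  [ -3,   2,  -2]
R2 → R2 - (3)·R1
REF = 
  [ -1,  -2,   2]
  [  0,   8,  -8]

No row of the form [0 0 | nonzero], so the system is consistent. Back-substitution gives c₁ = 0, c₂ = -1: w = (0)·v₁ + (-1)·v₂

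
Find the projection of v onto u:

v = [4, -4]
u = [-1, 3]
proj_u(v) = [8/5, -24/5]

v·u = (4)(-1) + (-4)(3) = -16
u·u = (-1)² + (3)² = 10
proj_u(v) = (v·u / u·u) × u = (-16/10) × u = (-8/5) × u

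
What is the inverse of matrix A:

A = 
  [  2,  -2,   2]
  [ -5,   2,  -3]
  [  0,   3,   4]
det(A) = (2)·((2)(4) - (-3)(3)) - (-2)·((-5)(4) - (-3)(0)) + (2)·((-5)(3) - (2)(0))
  = (2)(17) - (-2)(-20) + (2)(-15)
  = -36
det(A) = -36 ≠ 0, so A is invertible.

Cofactors Cᵢⱼ = (-1)ⁱ⁺ʲ·Mᵢⱼ:
C = 
  [ 17,  20, -15]
  [ 14,   8,  -6]
  [  2,  -4,  -6]

adj(A) = Cᵀ:
adj(A) = 
  [ 17,  14,   2]
  [ 20,   8,  -4]
  [-15,  -6,  -6]

A⁻¹ = (-1/36) · adj(A):
A⁻¹ = 
  [-17/36,  -7/18,  -1/18]
  [  -5/9,   -2/9,    1/9]
  [  5/12,    1/6,    1/6]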